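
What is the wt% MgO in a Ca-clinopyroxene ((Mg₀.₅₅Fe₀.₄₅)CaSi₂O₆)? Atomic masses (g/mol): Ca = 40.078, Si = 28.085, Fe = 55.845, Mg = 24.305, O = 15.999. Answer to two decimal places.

M((Mg₀.₅₅Fe₀.₄₅)CaSi₂O₆) = 230.740 g/mol; M(MgO) = 40.304 g/mol.
Moles MgO per formula unit = 0.55 Mg ÷ 1 = 0.5500.
MgO fraction = (0.5500 × 40.304) / 230.740 = 22.167/230.740 = 0.0961.

9.61 wt%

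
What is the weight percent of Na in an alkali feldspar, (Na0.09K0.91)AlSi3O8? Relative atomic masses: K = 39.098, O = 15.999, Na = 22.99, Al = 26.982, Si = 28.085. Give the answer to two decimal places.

Formula mass = 0.09×22.99 + 0.91×39.098 + 1×26.982 + 3×28.085 + 8×15.999 = 276.877 g/mol, of which 2.069 g is Na.
So Na makes up 2.069/276.877 = 0.0075 of the mass, i.e. 0.75%.

0.75 weight percent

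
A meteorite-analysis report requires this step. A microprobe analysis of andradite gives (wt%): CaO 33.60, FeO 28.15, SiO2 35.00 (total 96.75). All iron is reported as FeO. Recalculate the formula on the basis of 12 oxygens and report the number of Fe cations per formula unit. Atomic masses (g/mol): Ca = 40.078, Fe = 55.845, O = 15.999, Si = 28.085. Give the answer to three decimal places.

CaO: 33.60/56.077 = 0.59918 mol → 0.59918 mol Ca, 0.59918 mol O.
FeO: 28.15/71.844 = 0.39182 mol → 0.39182 mol Fe, 0.39182 mol O.
SiO2: 35.00/60.083 = 0.58253 mol → 0.58253 mol Si, 1.16506 mol O.
Total oxygen = 2.15606 mol. Normalization factor = 12/2.15606 = 5.56571.
Fe per 12 O = 0.39182 × 5.56571 = 2.181.

2.181 Fe apfu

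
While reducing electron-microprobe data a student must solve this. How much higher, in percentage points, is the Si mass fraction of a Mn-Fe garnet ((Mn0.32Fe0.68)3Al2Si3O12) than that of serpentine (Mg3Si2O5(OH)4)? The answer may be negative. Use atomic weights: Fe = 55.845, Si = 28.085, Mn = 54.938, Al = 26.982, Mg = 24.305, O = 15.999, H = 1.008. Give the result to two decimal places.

M((Mn0.32Fe0.68)3Al2Si3O12) = 496.871 g/mol, so wt% Si = 84.255/496.871 × 100 = 16.96%.
M(Mg3Si2O5(OH)4) = 277.108 g/mol, so wt% Si = 56.170/277.108 × 100 = 20.27%.
16.96 − 20.27 = -3.31 pp.

-3.31 percentage points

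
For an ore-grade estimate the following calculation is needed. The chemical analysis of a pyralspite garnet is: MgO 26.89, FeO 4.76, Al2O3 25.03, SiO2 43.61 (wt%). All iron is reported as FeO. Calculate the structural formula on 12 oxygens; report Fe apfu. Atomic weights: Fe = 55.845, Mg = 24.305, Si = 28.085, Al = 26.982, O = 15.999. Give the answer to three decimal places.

MgO (M=40.304): mol = 0.66718; Mg = 0.66718, O = 0.66718.
FeO (M=71.844): mol = 0.06625; Fe = 0.06625, O = 0.06625.
Al2O3 (M=101.961): mol = 0.24549; Al = 0.49098, O = 0.73647.
SiO2 (M=60.083): mol = 0.72583; Si = 0.72583, O = 1.45166.
ΣO = 2.92156; factor = 12/ΣO = 4.10739.
Fe apfu = 0.06625 × 4.10739 = 0.272.

0.272 Fe apfu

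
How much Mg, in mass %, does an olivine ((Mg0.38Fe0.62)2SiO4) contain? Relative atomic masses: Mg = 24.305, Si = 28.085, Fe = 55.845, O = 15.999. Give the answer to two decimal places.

10.27 mass %

M((Mg0.38Fe0.62)2SiO4) = 179.801 g/mol.
Mg contributes 0.76 × 24.305 = 18.472 g per mole.
18.472/179.801 = 0.1027 → 10.27%.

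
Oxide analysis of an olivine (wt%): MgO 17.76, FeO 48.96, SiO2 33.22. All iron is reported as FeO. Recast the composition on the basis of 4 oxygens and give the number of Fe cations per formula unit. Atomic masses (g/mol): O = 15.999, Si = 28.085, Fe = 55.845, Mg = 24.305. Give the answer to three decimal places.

1.224 Fe apfu

MgO (M=40.304): mol = 0.44065; Mg = 0.44065, O = 0.44065.
FeO (M=71.844): mol = 0.68148; Fe = 0.68148, O = 0.68148.
SiO2 (M=60.083): mol = 0.55290; Si = 0.55290, O = 1.10580.
ΣO = 2.22793; factor = 4/ΣO = 1.79539.
Fe apfu = 0.68148 × 1.79539 = 1.224.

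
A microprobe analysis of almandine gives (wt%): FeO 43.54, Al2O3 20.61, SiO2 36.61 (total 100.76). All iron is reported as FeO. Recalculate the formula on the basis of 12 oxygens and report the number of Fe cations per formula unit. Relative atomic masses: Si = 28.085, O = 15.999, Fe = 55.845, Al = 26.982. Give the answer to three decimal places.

FeO (M=71.844): mol = 0.60604; Fe = 0.60604, O = 0.60604.
Al2O3 (M=101.961): mol = 0.20214; Al = 0.40428, O = 0.60642.
SiO2 (M=60.083): mol = 0.60932; Si = 0.60932, O = 1.21864.
ΣO = 2.43110; factor = 12/ΣO = 4.93604.
Fe apfu = 0.60604 × 4.93604 = 2.991.

2.991 Fe apfu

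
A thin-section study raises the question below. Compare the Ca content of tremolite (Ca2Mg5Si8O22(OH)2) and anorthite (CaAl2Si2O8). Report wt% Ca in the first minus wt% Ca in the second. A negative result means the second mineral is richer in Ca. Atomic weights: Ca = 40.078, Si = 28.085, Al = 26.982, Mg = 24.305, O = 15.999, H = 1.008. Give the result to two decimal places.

-4.54 percentage points

First mineral: 80.156 g Ca in 812.353 g formula = 9.87 wt% Ca.
Second mineral: 40.078 g Ca in 278.204 g formula = 14.41 wt% Ca.
9.87% − 14.41% gives a difference of -4.54 percentage points.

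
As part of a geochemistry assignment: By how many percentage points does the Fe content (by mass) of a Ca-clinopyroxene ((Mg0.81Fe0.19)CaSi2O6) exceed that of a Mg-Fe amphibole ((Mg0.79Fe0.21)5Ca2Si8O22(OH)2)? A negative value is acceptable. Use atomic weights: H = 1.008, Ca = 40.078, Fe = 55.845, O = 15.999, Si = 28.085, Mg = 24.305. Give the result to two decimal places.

-2.17 percentage points

First mineral: 10.611 g Fe in 222.540 g formula = 4.77 wt% Fe.
Second mineral: 58.637 g Fe in 845.470 g formula = 6.94 wt% Fe.
4.77% − 6.94% gives a difference of -2.17 percentage points.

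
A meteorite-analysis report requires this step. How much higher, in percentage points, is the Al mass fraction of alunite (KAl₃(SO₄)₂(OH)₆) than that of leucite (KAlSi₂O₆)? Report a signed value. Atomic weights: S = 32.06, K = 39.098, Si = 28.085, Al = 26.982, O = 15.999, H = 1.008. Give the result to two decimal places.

First mineral: 80.946 g Al in 414.198 g formula = 19.54 wt% Al.
Second mineral: 26.982 g Al in 218.244 g formula = 12.36 wt% Al.
19.54% − 12.36% gives a difference of 7.18 percentage points.

7.18 percentage points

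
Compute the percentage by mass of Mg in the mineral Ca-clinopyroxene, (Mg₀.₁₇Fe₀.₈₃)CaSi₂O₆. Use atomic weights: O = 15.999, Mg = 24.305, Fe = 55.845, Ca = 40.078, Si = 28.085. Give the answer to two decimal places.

Molar mass of (Mg₀.₁₇Fe₀.₈₃)CaSi₂O₆: 0.17×24.305 + 0.83×55.845 + 1×40.078 + 2×28.085 + 6×15.999 = 242.725 g/mol.
Mass of Mg per formula unit: 0.17 × 24.305 = 4.132 g.
Weight fraction Mg = 4.132 / 242.725 = 0.0170.

1.70 weight percent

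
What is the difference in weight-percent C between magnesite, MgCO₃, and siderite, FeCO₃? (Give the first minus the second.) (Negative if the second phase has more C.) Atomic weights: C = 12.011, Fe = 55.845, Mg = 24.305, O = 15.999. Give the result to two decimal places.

3.88 percentage points

First mineral: 12.011 g C in 84.313 g formula = 14.25 wt% C.
Second mineral: 12.011 g C in 115.853 g formula = 10.37 wt% C.
14.25% − 10.37% gives a difference of 3.88 percentage points.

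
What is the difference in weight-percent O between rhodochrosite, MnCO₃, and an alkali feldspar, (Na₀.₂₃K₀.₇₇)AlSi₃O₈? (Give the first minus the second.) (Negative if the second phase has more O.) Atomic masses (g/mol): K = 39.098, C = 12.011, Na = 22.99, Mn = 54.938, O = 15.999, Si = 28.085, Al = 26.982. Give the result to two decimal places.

O in MnCO₃: molar mass 114.946 g/mol; 3×15.999 = 47.997 g → 41.76 wt%.
O in (Na₀.₂₃K₀.₇₇)AlSi₃O₈: molar mass 274.622 g/mol; 8×15.999 = 127.992 g → 46.61 wt%.
Difference = 41.76 − 46.61 = -4.85 percentage points.

-4.85 percentage points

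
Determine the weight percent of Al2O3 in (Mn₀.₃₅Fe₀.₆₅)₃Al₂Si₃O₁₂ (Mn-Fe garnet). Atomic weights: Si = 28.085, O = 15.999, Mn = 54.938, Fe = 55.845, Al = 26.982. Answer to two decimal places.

Formula mass = 496.790 g/mol.
2 Al → 1.0000 mol Al2O3 per formula unit; M(Al2O3) = 101.961, so Al2O3 mass = 101.961 g.
101.961/496.790 × 100 = 20.52 wt%.

20.52 wt%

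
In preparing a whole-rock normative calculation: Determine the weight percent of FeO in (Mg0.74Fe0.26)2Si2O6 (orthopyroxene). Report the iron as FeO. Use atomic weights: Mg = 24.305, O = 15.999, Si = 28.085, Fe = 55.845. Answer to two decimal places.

17.20 wt%

M((Mg0.74Fe0.26)2Si2O6) = 217.175 g/mol; M(FeO) = 71.844 g/mol.
Moles FeO per formula unit = 0.52 Fe ÷ 1 = 0.5200.
FeO fraction = (0.5200 × 71.844) / 217.175 = 37.359/217.175 = 0.1720.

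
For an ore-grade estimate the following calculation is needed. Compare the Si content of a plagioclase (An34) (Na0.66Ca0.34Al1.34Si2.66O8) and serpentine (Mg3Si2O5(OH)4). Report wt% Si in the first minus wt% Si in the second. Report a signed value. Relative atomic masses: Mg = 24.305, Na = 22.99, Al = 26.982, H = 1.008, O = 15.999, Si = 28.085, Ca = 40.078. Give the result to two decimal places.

M(Na0.66Ca0.34Al1.34Si2.66O8) = 267.654 g/mol, so wt% Si = 74.706/267.654 × 100 = 27.91%.
M(Mg3Si2O5(OH)4) = 277.108 g/mol, so wt% Si = 56.170/277.108 × 100 = 20.27%.
27.91 − 20.27 = 7.64 pp.

7.64 percentage points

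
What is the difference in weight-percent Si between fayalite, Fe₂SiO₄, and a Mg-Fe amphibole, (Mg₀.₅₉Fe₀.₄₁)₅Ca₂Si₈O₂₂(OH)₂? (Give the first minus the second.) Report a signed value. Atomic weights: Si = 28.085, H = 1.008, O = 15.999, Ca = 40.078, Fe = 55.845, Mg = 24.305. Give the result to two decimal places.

First mineral: 28.085 g Si in 203.771 g formula = 13.78 wt% Si.
Second mineral: 224.680 g Si in 877.010 g formula = 25.62 wt% Si.
13.78% − 25.62% gives a difference of -11.84 percentage points.

-11.84 percentage points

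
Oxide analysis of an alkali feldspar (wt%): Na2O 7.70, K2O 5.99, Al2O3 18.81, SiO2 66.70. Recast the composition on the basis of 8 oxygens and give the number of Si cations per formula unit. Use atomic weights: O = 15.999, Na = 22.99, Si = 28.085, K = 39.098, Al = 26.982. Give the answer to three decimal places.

2.999 Si apfu

Na2O: 7.70/61.979 = 0.12424 mol → 0.24848 mol Na, 0.12424 mol O.
K2O: 5.99/94.195 = 0.06359 mol → 0.12718 mol K, 0.06359 mol O.
Al2O3: 18.81/101.961 = 0.18448 mol → 0.36896 mol Al, 0.55344 mol O.
SiO2: 66.70/60.083 = 1.11013 mol → 1.11013 mol Si, 2.22026 mol O.
Total oxygen = 2.96153 mol. Normalization factor = 8/2.96153 = 2.70131.
Si per 8 O = 1.11013 × 2.70131 = 2.999.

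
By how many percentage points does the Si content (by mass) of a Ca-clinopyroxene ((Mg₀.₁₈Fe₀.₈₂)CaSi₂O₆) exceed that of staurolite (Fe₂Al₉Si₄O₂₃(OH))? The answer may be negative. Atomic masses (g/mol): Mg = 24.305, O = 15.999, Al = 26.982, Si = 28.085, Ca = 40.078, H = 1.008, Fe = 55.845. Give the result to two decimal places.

9.98 percentage points

M((Mg₀.₁₈Fe₀.₈₂)CaSi₂O₆) = 242.410 g/mol, so wt% Si = 56.170/242.410 × 100 = 23.17%.
M(Fe₂Al₉Si₄O₂₃(OH)) = 851.852 g/mol, so wt% Si = 112.340/851.852 × 100 = 13.19%.
23.17 − 13.19 = 9.98 pp.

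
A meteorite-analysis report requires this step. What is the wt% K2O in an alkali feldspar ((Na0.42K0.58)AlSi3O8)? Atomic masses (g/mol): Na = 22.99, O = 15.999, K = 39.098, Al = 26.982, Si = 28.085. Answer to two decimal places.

10.06 wt%

M((Na0.42K0.58)AlSi3O8) = 271.562 g/mol; M(K2O) = 94.195 g/mol.
Moles K2O per formula unit = 0.58 K ÷ 2 = 0.2900.
K2O fraction = (0.2900 × 94.195) / 271.562 = 27.317/271.562 = 0.1006.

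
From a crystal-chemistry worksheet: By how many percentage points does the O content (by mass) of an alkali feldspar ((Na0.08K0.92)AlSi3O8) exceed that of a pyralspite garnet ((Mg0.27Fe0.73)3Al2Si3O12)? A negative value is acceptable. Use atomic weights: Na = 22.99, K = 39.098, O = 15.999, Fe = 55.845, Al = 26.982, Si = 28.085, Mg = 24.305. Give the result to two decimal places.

5.54 percentage points

First mineral: 127.992 g O in 277.038 g formula = 46.20 wt% O.
Second mineral: 191.988 g O in 472.195 g formula = 40.66 wt% O.
46.20% − 40.66% gives a difference of 5.54 percentage points.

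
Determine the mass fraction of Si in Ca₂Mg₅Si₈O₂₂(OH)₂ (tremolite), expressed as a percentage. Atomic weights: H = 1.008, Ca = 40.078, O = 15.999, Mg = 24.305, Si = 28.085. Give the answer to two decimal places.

27.66 weight percent

Molar mass of Ca₂Mg₅Si₈O₂₂(OH)₂: 2*40.078 + 5*24.305 + 8*28.085 + 24*15.999 + 2*1.008 = 812.353 g/mol.
Mass of Si per formula unit: 8 × 28.085 = 224.680 g.
Weight fraction Si = 224.680 / 812.353 = 0.2766.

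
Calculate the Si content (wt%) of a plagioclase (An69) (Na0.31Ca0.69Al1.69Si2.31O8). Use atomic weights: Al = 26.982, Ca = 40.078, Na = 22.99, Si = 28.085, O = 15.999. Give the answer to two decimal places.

M(Na0.31Ca0.69Al1.69Si2.31O8) = 273.249 g/mol.
Si contributes 2.31 × 28.085 = 64.876 g per mole.
64.876/273.249 = 0.2374 → 23.74%.

23.74 wt%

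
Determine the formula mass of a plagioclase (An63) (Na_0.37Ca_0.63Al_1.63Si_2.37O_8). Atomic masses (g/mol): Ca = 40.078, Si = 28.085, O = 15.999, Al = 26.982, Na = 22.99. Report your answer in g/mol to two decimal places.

272.29 g/mol

The formula mass is the sum 0.37×22.99 + 0.63×40.078 + 1.63×26.982 + 2.37×28.085 + 8×15.999.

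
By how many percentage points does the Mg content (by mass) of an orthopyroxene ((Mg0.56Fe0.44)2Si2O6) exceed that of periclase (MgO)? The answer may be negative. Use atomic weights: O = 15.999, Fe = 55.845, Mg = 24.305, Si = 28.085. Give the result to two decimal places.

First mineral: 27.222 g Mg in 228.529 g formula = 11.91 wt% Mg.
Second mineral: 24.305 g Mg in 40.304 g formula = 60.30 wt% Mg.
11.91% − 60.30% gives a difference of -48.39 percentage points.

-48.39 percentage points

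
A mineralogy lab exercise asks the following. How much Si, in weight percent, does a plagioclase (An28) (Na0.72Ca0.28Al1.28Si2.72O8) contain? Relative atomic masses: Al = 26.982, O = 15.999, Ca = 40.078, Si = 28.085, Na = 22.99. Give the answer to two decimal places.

Molar mass of Na0.72Ca0.28Al1.28Si2.72O8: 0.72·22.99 + 0.28·40.078 + 1.28·26.982 + 2.72·28.085 + 8·15.999 = 266.695 g/mol.
Mass of Si per formula unit: 2.72 × 28.085 = 76.391 g.
Weight fraction Si = 76.391 / 266.695 = 0.2864.

28.64 weight percent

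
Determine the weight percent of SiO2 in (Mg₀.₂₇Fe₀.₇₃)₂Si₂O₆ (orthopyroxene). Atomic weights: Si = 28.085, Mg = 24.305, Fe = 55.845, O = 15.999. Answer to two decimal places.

48.69 wt%

M((Mg₀.₂₇Fe₀.₇₃)₂Si₂O₆) = 246.822 g/mol; M(SiO2) = 60.083 g/mol.
Moles SiO2 per formula unit = 2 Si ÷ 1 = 2.0000.
SiO2 fraction = (2.0000 × 60.083) / 246.822 = 120.166/246.822 = 0.4869.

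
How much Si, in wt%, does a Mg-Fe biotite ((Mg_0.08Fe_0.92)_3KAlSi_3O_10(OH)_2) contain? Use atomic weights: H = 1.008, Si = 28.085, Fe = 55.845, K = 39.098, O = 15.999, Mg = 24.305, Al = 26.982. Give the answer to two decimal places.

Molar mass of (Mg_0.08Fe_0.92)_3KAlSi_3O_10(OH)_2: 0.24·24.305 + 2.76·55.845 + 1·39.098 + 1·26.982 + 3·28.085 + 12·15.999 + 2·1.008 = 504.304 g/mol.
Mass of Si per formula unit: 3 × 28.085 = 84.255 g.
Weight fraction Si = 84.255 / 504.304 = 0.1671.

16.71 wt%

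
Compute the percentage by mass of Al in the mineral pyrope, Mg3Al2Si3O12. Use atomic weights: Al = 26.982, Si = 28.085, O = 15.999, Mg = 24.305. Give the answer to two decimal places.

Molar mass of Mg3Al2Si3O12: 3×24.305 + 2×26.982 + 3×28.085 + 12×15.999 = 403.122 g/mol.
Mass of Al per formula unit: 2 × 26.982 = 53.964 g.
Weight fraction Al = 53.964 / 403.122 = 0.1339.

13.39 weight percent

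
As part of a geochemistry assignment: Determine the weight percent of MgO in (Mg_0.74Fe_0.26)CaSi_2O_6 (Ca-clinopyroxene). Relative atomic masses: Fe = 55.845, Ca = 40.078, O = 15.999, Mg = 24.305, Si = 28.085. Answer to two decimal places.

13.27 wt%

Molar mass of (Mg_0.74Fe_0.26)CaSi_2O_6 = 0.74·24.305 + 0.26·55.845 + 1·40.078 + 2·28.085 + 6·15.999 = 224.747 g/mol.
Each formula unit contains 0.74 Mg, equivalent to 0.74/1 = 0.7400 mol MgO.
M(MgO) = 1×24.305 + 1×15.999 = 40.304 g/mol.
Mass of MgO per formula unit = 0.7400 × 40.304 = 29.825 g.
MgO wt% = 29.825 / 224.747 × 100 = 13.27%.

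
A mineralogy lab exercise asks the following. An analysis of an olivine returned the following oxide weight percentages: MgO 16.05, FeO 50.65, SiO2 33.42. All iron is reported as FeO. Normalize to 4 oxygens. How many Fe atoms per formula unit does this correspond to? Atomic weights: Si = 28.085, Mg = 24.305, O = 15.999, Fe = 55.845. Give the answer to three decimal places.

1.273 Fe apfu

16.05 wt% MgO ÷ 40.304 g/mol = 0.39822 mol, giving 0.39822 Mg and 0.39822 O.
50.65 wt% FeO ÷ 71.844 g/mol = 0.70500 mol, giving 0.70500 Fe and 0.70500 O.
33.42 wt% SiO2 ÷ 60.083 g/mol = 0.55623 mol, giving 0.55623 Si and 1.11246 O.
Oxygen sums to 2.21568; scaling by 4/2.21568 = 1.80531 puts the formula on 4 O.
Fe: 0.70500 × 1.80531 = 1.273 atoms per formula unit.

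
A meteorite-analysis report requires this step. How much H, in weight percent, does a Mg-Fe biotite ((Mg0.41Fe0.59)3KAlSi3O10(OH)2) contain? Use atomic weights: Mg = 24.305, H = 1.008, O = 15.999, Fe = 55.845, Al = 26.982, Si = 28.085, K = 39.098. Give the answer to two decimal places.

0.43 weight percent

Molar mass of (Mg0.41Fe0.59)3KAlSi3O10(OH)2: 1.23×24.305 + 1.77×55.845 + 1×39.098 + 1×26.982 + 3×28.085 + 12×15.999 + 2×1.008 = 473.080 g/mol.
Mass of H per formula unit: 2 × 1.008 = 2.016 g.
Weight fraction H = 2.016 / 473.080 = 0.0043.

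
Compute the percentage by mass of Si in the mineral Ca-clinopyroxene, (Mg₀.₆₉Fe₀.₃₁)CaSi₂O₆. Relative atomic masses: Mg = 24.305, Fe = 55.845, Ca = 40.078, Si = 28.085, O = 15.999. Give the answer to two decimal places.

M((Mg₀.₆₉Fe₀.₃₁)CaSi₂O₆) = 226.324 g/mol.
Si contributes 2 × 28.085 = 56.170 g per mole.
56.170/226.324 = 0.2482 → 24.82%.

24.82 weight percent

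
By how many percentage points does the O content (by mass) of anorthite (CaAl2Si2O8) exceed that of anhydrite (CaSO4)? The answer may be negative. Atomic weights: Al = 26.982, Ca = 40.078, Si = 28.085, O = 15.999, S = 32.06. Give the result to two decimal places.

-1.00 percentage points

M(CaAl2Si2O8) = 278.204 g/mol, so wt% O = 127.992/278.204 × 100 = 46.01%.
M(CaSO4) = 136.134 g/mol, so wt% O = 63.996/136.134 × 100 = 47.01%.
46.01 − 47.01 = -1.00 pp.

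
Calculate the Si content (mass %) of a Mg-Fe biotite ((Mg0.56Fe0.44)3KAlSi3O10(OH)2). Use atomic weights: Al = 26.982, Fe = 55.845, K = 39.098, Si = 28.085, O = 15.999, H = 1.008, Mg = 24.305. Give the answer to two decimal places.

18.36 mass %

Formula mass = 1.68×24.305 + 1.32×55.845 + 1×39.098 + 1×26.982 + 3×28.085 + 12×15.999 + 2×1.008 = 458.887 g/mol, of which 84.255 g is Si.
So Si makes up 84.255/458.887 = 0.1836 of the mass, i.e. 18.36%.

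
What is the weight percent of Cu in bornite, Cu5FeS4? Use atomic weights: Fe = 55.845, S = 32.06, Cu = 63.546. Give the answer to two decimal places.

63.32 mass %

M(Cu5FeS4) = 501.815 g/mol.
Cu contributes 5 × 63.546 = 317.730 g per mole.
317.730/501.815 = 0.6332 → 63.32%.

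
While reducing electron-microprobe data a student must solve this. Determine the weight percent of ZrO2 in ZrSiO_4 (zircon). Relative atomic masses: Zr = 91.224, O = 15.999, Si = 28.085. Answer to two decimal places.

67.22 wt%

Formula mass = 183.305 g/mol.
1 Zr → 1.0000 mol ZrO2 per formula unit; M(ZrO2) = 123.222, so ZrO2 mass = 123.222 g.
123.222/183.305 × 100 = 67.22 wt%.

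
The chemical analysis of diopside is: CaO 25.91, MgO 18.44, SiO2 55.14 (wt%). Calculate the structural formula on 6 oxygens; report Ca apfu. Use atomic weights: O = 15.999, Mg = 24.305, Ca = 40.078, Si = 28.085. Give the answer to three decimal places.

25.91 wt% CaO ÷ 56.077 g/mol = 0.46204 mol, giving 0.46204 Ca and 0.46204 O.
18.44 wt% MgO ÷ 40.304 g/mol = 0.45752 mol, giving 0.45752 Mg and 0.45752 O.
55.14 wt% SiO2 ÷ 60.083 g/mol = 0.91773 mol, giving 0.91773 Si and 1.83546 O.
Oxygen sums to 2.75502; scaling by 6/2.75502 = 2.17784 puts the formula on 6 O.
Ca: 0.46204 × 2.17784 = 1.006 atoms per formula unit.

1.006 Ca apfu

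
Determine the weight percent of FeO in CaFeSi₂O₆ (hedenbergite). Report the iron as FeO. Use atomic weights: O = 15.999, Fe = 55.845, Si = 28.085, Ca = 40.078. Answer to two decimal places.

Formula mass = 248.087 g/mol.
1 Fe → 1.0000 mol FeO per formula unit; M(FeO) = 71.844, so FeO mass = 71.844 g.
71.844/248.087 × 100 = 28.96 wt%.

28.96 wt%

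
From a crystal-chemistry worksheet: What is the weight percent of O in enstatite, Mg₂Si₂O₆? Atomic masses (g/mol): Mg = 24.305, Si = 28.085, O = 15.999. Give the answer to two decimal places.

M(Mg₂Si₂O₆) = 200.774 g/mol.
O contributes 6 × 15.999 = 95.994 g per mole.
95.994/200.774 = 0.4781 → 47.81%.

47.81 weight percent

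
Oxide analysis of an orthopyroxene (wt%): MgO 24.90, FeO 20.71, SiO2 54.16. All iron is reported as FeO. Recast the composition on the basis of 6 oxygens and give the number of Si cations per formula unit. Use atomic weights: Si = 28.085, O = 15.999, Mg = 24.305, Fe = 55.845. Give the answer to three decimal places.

MgO: 24.90/40.304 = 0.61780 mol → 0.61780 mol Mg, 0.61780 mol O.
FeO: 20.71/71.844 = 0.28826 mol → 0.28826 mol Fe, 0.28826 mol O.
SiO2: 54.16/60.083 = 0.90142 mol → 0.90142 mol Si, 1.80284 mol O.
Total oxygen = 2.70890 mol. Normalization factor = 6/2.70890 = 2.21492.
Si per 6 O = 0.90142 × 2.21492 = 1.997.

1.997 Si apfu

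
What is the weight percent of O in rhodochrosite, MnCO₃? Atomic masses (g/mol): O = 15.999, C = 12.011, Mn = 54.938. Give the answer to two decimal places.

41.76 mass %

M(MnCO₃) = 114.946 g/mol.
O contributes 3 × 15.999 = 47.997 g per mole.
47.997/114.946 = 0.4176 → 41.76%.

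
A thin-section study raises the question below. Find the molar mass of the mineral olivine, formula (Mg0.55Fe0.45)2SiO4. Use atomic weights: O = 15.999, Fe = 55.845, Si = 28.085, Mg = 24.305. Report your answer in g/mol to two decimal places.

169.08 g/mol

The formula mass is the sum 1.10(24.305) + 0.90(55.845) + 1(28.085) + 4(15.999).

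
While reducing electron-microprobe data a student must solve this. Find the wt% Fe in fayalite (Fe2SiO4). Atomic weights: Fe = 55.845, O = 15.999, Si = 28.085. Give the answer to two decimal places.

Formula mass = 2·55.845 + 1·28.085 + 4·15.999 = 203.771 g/mol, of which 111.690 g is Fe.
So Fe makes up 111.690/203.771 = 0.5481 of the mass, i.e. 54.81%.

54.81 weight percent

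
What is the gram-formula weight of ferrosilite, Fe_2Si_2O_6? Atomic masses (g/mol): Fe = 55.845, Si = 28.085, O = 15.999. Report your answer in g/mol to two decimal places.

M = 2*55.845 + 2*28.085 + 6*15.999

263.85 g/mol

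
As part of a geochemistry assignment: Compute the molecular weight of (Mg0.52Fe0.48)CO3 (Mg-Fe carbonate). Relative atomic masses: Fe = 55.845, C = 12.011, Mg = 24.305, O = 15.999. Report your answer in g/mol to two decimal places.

M = 0.52×24.305 + 0.48×55.845 + 1×12.011 + 3×15.999

99.45 g/mol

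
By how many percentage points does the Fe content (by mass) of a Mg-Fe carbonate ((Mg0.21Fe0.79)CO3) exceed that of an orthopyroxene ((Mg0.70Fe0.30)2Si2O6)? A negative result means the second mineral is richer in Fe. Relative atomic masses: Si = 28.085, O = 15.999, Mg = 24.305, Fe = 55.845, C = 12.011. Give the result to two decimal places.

M((Mg0.21Fe0.79)CO3) = 109.230 g/mol, so wt% Fe = 44.118/109.230 × 100 = 40.39%.
M((Mg0.70Fe0.30)2Si2O6) = 219.698 g/mol, so wt% Fe = 33.507/219.698 × 100 = 15.25%.
40.39 − 15.25 = 25.14 pp.

25.14 percentage points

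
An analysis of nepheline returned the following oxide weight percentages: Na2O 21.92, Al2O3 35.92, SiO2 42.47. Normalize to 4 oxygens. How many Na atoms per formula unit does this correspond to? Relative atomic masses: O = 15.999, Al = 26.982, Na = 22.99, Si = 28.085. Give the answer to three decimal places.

Na2O: 21.92/61.979 = 0.35367 mol → 0.70734 mol Na, 0.35367 mol O.
Al2O3: 35.92/101.961 = 0.35229 mol → 0.70458 mol Al, 1.05687 mol O.
SiO2: 42.47/60.083 = 0.70686 mol → 0.70686 mol Si, 1.41372 mol O.
Total oxygen = 2.82426 mol. Normalization factor = 4/2.82426 = 1.41630.
Na per 4 O = 0.70734 × 1.41630 = 1.002.

1.002 Na apfu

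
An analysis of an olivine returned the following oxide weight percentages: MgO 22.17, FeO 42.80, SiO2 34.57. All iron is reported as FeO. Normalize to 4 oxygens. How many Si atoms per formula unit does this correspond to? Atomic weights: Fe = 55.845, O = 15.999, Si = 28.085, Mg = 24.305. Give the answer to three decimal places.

MgO (M=40.304): mol = 0.55007; Mg = 0.55007, O = 0.55007.
FeO (M=71.844): mol = 0.59574; Fe = 0.59574, O = 0.59574.
SiO2 (M=60.083): mol = 0.57537; Si = 0.57537, O = 1.15074.
ΣO = 2.29655; factor = 4/ΣO = 1.74174.
Si apfu = 0.57537 × 1.74174 = 1.002.

1.002 Si apfu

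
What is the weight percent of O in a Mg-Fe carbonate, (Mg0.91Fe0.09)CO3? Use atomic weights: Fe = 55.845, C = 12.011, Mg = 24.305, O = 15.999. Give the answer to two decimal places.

55.07 mass %

M((Mg0.91Fe0.09)CO3) = 87.152 g/mol.
O contributes 3 × 15.999 = 47.997 g per mole.
47.997/87.152 = 0.5507 → 55.07%.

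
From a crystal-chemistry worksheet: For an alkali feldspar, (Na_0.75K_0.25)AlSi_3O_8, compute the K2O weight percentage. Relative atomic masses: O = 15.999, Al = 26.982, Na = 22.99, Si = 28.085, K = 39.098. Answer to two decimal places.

Formula mass = 266.246 g/mol.
0.25 K → 0.1250 mol K2O per formula unit; M(K2O) = 94.195, so K2O mass = 11.774 g.
11.774/266.246 × 100 = 4.42 wt%.

4.42 wt%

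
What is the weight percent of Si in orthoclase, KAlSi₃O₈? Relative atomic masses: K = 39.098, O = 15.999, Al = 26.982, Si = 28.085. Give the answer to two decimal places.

Molar mass of KAlSi₃O₈: 1·39.098 + 1·26.982 + 3·28.085 + 8·15.999 = 278.327 g/mol.
Mass of Si per formula unit: 3 × 28.085 = 84.255 g.
Weight fraction Si = 84.255 / 278.327 = 0.3027.

30.27 mass %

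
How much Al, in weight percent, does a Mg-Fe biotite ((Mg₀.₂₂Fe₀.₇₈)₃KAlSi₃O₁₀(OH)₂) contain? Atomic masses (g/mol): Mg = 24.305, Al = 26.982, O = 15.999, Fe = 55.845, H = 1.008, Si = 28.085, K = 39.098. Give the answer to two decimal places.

Formula mass = 0.66·24.305 + 2.34·55.845 + 1·39.098 + 1·26.982 + 3·28.085 + 12·15.999 + 2·1.008 = 491.058 g/mol, of which 26.982 g is Al.
So Al makes up 26.982/491.058 = 0.0549 of the mass, i.e. 5.49%.

5.49 weight percent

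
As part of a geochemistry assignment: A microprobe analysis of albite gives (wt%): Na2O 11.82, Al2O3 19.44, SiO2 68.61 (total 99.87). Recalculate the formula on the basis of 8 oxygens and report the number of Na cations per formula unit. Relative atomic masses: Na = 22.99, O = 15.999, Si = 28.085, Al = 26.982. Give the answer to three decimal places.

1.002 Na apfu

Na2O (M=61.979): mol = 0.19071; Na = 0.38142, O = 0.19071.
Al2O3 (M=101.961): mol = 0.19066; Al = 0.38132, O = 0.57198.
SiO2 (M=60.083): mol = 1.14192; Si = 1.14192, O = 2.28384.
ΣO = 3.04653; factor = 8/ΣO = 2.62594.
Na apfu = 0.38142 × 2.62594 = 1.002.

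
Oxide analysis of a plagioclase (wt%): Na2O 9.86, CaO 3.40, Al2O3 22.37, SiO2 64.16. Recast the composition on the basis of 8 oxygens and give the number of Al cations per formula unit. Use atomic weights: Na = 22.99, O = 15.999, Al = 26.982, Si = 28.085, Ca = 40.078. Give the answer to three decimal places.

Na2O (M=61.979): mol = 0.15909; Na = 0.31818, O = 0.15909.
CaO (M=56.077): mol = 0.06063; Ca = 0.06063, O = 0.06063.
Al2O3 (M=101.961): mol = 0.21940; Al = 0.43880, O = 0.65820.
SiO2 (M=60.083): mol = 1.06786; Si = 1.06786, O = 2.13572.
ΣO = 3.01364; factor = 8/ΣO = 2.65460.
Al apfu = 0.43880 × 2.65460 = 1.165.

1.165 Al apfu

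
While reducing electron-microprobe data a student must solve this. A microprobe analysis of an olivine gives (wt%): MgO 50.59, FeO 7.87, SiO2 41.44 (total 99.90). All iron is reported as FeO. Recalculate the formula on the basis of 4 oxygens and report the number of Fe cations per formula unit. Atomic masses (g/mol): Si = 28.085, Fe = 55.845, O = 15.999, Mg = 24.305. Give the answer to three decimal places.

0.160 Fe apfu

50.59 wt% MgO ÷ 40.304 g/mol = 1.25521 mol, giving 1.25521 Mg and 1.25521 O.
7.87 wt% FeO ÷ 71.844 g/mol = 0.10954 mol, giving 0.10954 Fe and 0.10954 O.
41.44 wt% SiO2 ÷ 60.083 g/mol = 0.68971 mol, giving 0.68971 Si and 1.37942 O.
Oxygen sums to 2.74417; scaling by 4/2.74417 = 1.45764 puts the formula on 4 O.
Fe: 0.10954 × 1.45764 = 0.160 atoms per formula unit.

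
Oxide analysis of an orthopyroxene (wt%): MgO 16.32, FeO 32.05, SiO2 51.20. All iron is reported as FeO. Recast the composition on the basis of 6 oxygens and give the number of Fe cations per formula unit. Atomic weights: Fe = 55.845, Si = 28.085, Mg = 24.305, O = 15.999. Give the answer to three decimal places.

MgO: 16.32/40.304 = 0.40492 mol → 0.40492 mol Mg, 0.40492 mol O.
FeO: 32.05/71.844 = 0.44611 mol → 0.44611 mol Fe, 0.44611 mol O.
SiO2: 51.20/60.083 = 0.85215 mol → 0.85215 mol Si, 1.70430 mol O.
Total oxygen = 2.55533 mol. Normalization factor = 6/2.55533 = 2.34803.
Fe per 6 O = 0.44611 × 2.34803 = 1.047.

1.047 Fe apfu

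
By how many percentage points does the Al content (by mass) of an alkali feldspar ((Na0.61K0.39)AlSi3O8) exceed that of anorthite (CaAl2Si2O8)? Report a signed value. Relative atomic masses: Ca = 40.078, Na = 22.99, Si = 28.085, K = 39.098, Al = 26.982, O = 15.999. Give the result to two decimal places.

M((Na0.61K0.39)AlSi3O8) = 268.501 g/mol, so wt% Al = 26.982/268.501 × 100 = 10.05%.
M(CaAl2Si2O8) = 278.204 g/mol, so wt% Al = 53.964/278.204 × 100 = 19.40%.
10.05 − 19.40 = -9.35 pp.

-9.35 percentage points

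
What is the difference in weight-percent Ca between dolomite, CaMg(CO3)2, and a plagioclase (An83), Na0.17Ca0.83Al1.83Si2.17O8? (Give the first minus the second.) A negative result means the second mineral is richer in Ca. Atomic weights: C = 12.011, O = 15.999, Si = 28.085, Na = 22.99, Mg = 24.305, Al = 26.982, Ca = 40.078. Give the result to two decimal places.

M(CaMg(CO3)2) = 184.399 g/mol, so wt% Ca = 40.078/184.399 × 100 = 21.73%.
M(Na0.17Ca0.83Al1.83Si2.17O8) = 275.487 g/mol, so wt% Ca = 33.265/275.487 × 100 = 12.07%.
21.73 − 12.07 = 9.66 pp.

9.66 percentage points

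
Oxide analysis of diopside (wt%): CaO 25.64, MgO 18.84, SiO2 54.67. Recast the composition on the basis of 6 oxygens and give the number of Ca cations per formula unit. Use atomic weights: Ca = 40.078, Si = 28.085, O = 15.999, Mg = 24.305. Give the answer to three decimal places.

CaO (M=56.077): mol = 0.45723; Ca = 0.45723, O = 0.45723.
MgO (M=40.304): mol = 0.46745; Mg = 0.46745, O = 0.46745.
SiO2 (M=60.083): mol = 0.90991; Si = 0.90991, O = 1.81982.
ΣO = 2.74450; factor = 6/ΣO = 2.18619.
Ca apfu = 0.45723 × 2.18619 = 1.000.

1.000 Ca apfu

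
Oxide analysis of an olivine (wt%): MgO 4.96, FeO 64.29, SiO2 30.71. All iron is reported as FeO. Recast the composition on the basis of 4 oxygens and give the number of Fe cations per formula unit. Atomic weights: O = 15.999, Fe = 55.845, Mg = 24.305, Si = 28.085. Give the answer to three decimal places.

1.754 Fe apfu

MgO: 4.96/40.304 = 0.12306 mol → 0.12306 mol Mg, 0.12306 mol O.
FeO: 64.29/71.844 = 0.89486 mol → 0.89486 mol Fe, 0.89486 mol O.
SiO2: 30.71/60.083 = 0.51113 mol → 0.51113 mol Si, 1.02226 mol O.
Total oxygen = 2.04018 mol. Normalization factor = 4/2.04018 = 1.96061.
Fe per 4 O = 0.89486 × 1.96061 = 1.754.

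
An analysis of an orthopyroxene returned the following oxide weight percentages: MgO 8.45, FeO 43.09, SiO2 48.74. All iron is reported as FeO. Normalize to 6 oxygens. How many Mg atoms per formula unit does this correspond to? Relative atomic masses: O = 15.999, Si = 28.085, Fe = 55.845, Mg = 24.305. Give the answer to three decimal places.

MgO (M=40.304): mol = 0.20966; Mg = 0.20966, O = 0.20966.
FeO (M=71.844): mol = 0.59977; Fe = 0.59977, O = 0.59977.
SiO2 (M=60.083): mol = 0.81121; Si = 0.81121, O = 1.62242.
ΣO = 2.43185; factor = 6/ΣO = 2.46726.
Mg apfu = 0.20966 × 2.46726 = 0.517.

0.517 Mg apfu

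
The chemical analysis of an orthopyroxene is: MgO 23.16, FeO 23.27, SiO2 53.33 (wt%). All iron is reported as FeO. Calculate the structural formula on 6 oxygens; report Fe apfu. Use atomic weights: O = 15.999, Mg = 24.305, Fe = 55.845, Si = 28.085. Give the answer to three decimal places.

MgO: 23.16/40.304 = 0.57463 mol → 0.57463 mol Mg, 0.57463 mol O.
FeO: 23.27/71.844 = 0.32390 mol → 0.32390 mol Fe, 0.32390 mol O.
SiO2: 53.33/60.083 = 0.88761 mol → 0.88761 mol Si, 1.77522 mol O.
Total oxygen = 2.67375 mol. Normalization factor = 6/2.67375 = 2.24404.
Fe per 6 O = 0.32390 × 2.24404 = 0.727.

0.727 Fe apfu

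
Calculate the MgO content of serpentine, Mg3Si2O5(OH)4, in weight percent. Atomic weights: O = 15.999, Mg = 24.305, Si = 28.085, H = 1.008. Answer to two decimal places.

Formula mass = 277.108 g/mol.
3 Mg → 3.0000 mol MgO per formula unit; M(MgO) = 40.304, so MgO mass = 120.912 g.
120.912/277.108 × 100 = 43.63 wt%.

43.63 wt%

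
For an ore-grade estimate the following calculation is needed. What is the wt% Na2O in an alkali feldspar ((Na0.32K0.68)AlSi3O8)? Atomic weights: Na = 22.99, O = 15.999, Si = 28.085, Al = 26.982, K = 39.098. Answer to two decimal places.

3.63 wt%

M((Na0.32K0.68)AlSi3O8) = 273.172 g/mol; M(Na2O) = 61.979 g/mol.
Moles Na2O per formula unit = 0.32 Na ÷ 2 = 0.1600.
Na2O fraction = (0.1600 × 61.979) / 273.172 = 9.917/273.172 = 0.0363.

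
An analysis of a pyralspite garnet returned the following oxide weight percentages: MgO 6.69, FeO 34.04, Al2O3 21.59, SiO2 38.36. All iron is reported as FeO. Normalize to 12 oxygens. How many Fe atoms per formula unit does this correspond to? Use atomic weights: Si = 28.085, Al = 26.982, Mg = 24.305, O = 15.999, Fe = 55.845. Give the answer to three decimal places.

2.228 Fe apfu

6.69 wt% MgO ÷ 40.304 g/mol = 0.16599 mol, giving 0.16599 Mg and 0.16599 O.
34.04 wt% FeO ÷ 71.844 g/mol = 0.47380 mol, giving 0.47380 Fe and 0.47380 O.
21.59 wt% Al2O3 ÷ 101.961 g/mol = 0.21175 mol, giving 0.42350 Al and 0.63525 O.
38.36 wt% SiO2 ÷ 60.083 g/mol = 0.63845 mol, giving 0.63845 Si and 1.27690 O.
Oxygen sums to 2.55194; scaling by 12/2.55194 = 4.70230 puts the formula on 12 O.
Fe: 0.47380 × 4.70230 = 2.228 atoms per formula unit.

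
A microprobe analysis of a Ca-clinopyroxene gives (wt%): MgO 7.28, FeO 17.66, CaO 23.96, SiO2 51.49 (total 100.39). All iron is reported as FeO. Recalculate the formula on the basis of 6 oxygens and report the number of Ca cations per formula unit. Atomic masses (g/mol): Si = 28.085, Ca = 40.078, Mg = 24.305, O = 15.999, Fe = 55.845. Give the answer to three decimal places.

7.28 wt% MgO ÷ 40.304 g/mol = 0.18063 mol, giving 0.18063 Mg and 0.18063 O.
17.66 wt% FeO ÷ 71.844 g/mol = 0.24581 mol, giving 0.24581 Fe and 0.24581 O.
23.96 wt% CaO ÷ 56.077 g/mol = 0.42727 mol, giving 0.42727 Ca and 0.42727 O.
51.49 wt% SiO2 ÷ 60.083 g/mol = 0.85698 mol, giving 0.85698 Si and 1.71396 O.
Oxygen sums to 2.56767; scaling by 6/2.56767 = 2.33675 puts the formula on 6 O.
Ca: 0.42727 × 2.33675 = 0.998 atoms per formula unit.

0.998 Ca apfu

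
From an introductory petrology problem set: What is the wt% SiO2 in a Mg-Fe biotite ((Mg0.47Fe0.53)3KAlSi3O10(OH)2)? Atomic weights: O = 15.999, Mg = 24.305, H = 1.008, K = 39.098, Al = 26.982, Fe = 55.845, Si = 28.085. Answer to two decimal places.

Molar mass of (Mg0.47Fe0.53)3KAlSi3O10(OH)2 = 1.41×24.305 + 1.59×55.845 + 1×39.098 + 1×26.982 + 3×28.085 + 12×15.999 + 2×1.008 = 467.403 g/mol.
Each formula unit contains 3 Si, equivalent to 3/1 = 3.0000 mol SiO2.
M(SiO2) = 1×28.085 + 2×15.999 = 60.083 g/mol.
Mass of SiO2 per formula unit = 3.0000 × 60.083 = 180.249 g.
SiO2 wt% = 180.249 / 467.403 × 100 = 38.56%.

38.56 wt%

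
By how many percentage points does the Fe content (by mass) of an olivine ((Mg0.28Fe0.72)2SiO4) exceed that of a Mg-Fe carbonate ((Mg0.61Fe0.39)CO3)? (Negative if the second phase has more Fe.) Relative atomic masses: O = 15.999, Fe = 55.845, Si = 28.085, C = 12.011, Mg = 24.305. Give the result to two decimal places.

Fe in (Mg0.28Fe0.72)2SiO4: molar mass 186.109 g/mol; 1.44×55.845 = 80.417 g → 43.21 wt%.
Fe in (Mg0.61Fe0.39)CO3: molar mass 96.614 g/mol; 0.39×55.845 = 21.780 g → 22.54 wt%.
Difference = 43.21 − 22.54 = 20.67 percentage points.

20.67 percentage points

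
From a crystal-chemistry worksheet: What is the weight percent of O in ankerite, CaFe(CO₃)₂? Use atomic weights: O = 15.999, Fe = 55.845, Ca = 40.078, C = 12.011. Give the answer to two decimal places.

44.45 weight percent

M(CaFe(CO₃)₂) = 215.939 g/mol.
O contributes 6 × 15.999 = 95.994 g per mole.
95.994/215.939 = 0.4445 → 44.45%.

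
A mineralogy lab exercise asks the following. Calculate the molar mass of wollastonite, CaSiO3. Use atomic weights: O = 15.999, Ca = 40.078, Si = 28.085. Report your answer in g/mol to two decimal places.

M = 1*40.078 + 1*28.085 + 3*15.999

116.16 g/mol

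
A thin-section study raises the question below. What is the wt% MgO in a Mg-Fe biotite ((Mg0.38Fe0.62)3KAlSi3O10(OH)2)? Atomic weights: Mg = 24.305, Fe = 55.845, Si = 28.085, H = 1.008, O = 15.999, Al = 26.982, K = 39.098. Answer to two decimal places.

9.65 wt%

Formula mass = 475.918 g/mol.
1.14 Mg → 1.1400 mol MgO per formula unit; M(MgO) = 40.304, so MgO mass = 45.947 g.
45.947/475.918 × 100 = 9.65 wt%.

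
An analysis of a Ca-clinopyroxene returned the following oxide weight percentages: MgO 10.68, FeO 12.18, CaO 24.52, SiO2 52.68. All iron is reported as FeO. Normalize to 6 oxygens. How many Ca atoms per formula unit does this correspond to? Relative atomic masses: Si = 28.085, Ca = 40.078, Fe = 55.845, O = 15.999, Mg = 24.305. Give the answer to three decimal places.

0.999 Ca apfu

MgO (M=40.304): mol = 0.26499; Mg = 0.26499, O = 0.26499.
FeO (M=71.844): mol = 0.16953; Fe = 0.16953, O = 0.16953.
CaO (M=56.077): mol = 0.43726; Ca = 0.43726, O = 0.43726.
SiO2 (M=60.083): mol = 0.87679; Si = 0.87679, O = 1.75358.
ΣO = 2.62536; factor = 6/ΣO = 2.28540.
Ca apfu = 0.43726 × 2.28540 = 0.999.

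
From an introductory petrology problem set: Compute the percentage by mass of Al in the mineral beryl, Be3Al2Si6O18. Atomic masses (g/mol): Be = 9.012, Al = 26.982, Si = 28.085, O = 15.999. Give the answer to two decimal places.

10.04 mass %

M(Be3Al2Si6O18) = 537.492 g/mol.
Al contributes 2 × 26.982 = 53.964 g per mole.
53.964/537.492 = 0.1004 → 10.04%.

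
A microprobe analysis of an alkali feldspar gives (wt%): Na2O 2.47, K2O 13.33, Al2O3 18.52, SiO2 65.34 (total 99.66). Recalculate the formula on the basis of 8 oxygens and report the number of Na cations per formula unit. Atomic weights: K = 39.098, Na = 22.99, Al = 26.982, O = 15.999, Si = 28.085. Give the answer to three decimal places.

Na2O: 2.47/61.979 = 0.03985 mol → 0.07970 mol Na, 0.03985 mol O.
K2O: 13.33/94.195 = 0.14151 mol → 0.28302 mol K, 0.14151 mol O.
Al2O3: 18.52/101.961 = 0.18164 mol → 0.36328 mol Al, 0.54492 mol O.
SiO2: 65.34/60.083 = 1.08750 mol → 1.08750 mol Si, 2.17500 mol O.
Total oxygen = 2.90128 mol. Normalization factor = 8/2.90128 = 2.75740.
Na per 8 O = 0.07970 × 2.75740 = 0.220.

0.220 Na apfu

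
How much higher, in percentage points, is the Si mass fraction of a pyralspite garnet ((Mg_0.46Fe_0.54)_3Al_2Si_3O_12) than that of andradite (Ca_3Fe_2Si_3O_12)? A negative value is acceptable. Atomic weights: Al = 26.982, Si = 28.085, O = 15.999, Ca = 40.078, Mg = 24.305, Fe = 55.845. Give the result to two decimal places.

Si in (Mg_0.46Fe_0.54)_3Al_2Si_3O_12: molar mass 454.217 g/mol; 3×28.085 = 84.255 g → 18.55 wt%.
Si in Ca_3Fe_2Si_3O_12: molar mass 508.167 g/mol; 3×28.085 = 84.255 g → 16.58 wt%.
Difference = 18.55 − 16.58 = 1.97 percentage points.

1.97 percentage points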